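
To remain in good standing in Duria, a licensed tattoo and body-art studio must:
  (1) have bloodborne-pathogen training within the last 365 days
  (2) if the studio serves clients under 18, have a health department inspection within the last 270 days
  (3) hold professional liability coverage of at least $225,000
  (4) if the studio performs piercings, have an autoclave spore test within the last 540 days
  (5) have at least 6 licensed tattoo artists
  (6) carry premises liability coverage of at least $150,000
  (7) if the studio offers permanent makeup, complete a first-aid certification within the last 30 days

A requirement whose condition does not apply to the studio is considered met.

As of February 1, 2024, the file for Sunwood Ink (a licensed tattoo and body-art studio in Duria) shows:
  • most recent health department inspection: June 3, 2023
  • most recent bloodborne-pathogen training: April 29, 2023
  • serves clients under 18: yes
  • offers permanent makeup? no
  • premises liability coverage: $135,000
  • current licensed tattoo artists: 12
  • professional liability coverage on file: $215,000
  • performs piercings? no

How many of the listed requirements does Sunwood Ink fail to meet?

1. bloodborne-pathogen training 278 days ago vs limit 365 → met
2. condition 'serves clients under 18' holds; health department inspection 243 days ago vs limit 270 → met
3. professional liability coverage $215,000 < $225,000 → not met
4. condition 'performs piercings' does not hold → requirement n/a → met
5. licensed tattoo artists 12 ≥ 6 → met
6. premises liability coverage $135,000 < $150,000 → not met
7. condition 'offers permanent makeup' does not hold → requirement n/a → met
Not met: 2 of 7

2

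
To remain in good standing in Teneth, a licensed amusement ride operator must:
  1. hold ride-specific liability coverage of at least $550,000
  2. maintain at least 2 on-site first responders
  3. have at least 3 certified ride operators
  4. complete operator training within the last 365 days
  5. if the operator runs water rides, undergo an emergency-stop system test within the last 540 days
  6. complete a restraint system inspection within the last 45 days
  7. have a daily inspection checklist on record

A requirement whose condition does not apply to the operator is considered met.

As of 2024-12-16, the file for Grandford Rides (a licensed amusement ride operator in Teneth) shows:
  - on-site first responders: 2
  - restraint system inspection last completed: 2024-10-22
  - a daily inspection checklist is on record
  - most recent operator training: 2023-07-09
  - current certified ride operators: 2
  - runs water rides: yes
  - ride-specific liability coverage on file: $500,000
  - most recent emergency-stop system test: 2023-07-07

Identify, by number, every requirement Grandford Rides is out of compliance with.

1, 3, 4, 6

1. ride-specific liability coverage $500,000 < $550,000 → not met
2. on-site first responders 2 ≥ 2 → met
3. certified ride operators 2 < 3 → not met
4. operator training 526 days ago vs limit 365 → not met
5. condition 'runs water rides' holds; emergency-stop system test 528 days ago vs limit 540 → met
6. restraint system inspection 55 days ago vs limit 45 → not met
7. daily inspection checklist present → met
Not met: 1, 3, 4, 6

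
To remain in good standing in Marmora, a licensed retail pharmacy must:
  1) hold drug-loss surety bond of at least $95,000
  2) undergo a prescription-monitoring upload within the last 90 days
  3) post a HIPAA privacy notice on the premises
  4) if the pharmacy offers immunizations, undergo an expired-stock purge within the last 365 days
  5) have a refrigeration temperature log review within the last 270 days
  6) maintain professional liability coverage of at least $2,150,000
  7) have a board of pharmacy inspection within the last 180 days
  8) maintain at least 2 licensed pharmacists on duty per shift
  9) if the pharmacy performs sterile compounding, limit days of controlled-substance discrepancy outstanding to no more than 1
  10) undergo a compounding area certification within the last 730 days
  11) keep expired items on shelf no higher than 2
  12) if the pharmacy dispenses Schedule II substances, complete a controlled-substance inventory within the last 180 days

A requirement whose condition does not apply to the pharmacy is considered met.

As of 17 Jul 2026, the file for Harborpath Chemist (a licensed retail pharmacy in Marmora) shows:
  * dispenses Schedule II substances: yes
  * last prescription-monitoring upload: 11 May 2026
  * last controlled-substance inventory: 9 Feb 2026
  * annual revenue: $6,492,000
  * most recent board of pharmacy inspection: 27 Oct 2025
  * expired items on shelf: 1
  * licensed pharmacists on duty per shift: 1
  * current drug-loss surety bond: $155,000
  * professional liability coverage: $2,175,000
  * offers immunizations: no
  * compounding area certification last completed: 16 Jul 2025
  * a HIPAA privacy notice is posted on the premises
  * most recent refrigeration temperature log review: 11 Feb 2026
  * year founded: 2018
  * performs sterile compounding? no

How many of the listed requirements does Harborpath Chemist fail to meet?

1. drug-loss surety bond $155,000 ≥ $95,000 → met
2. prescription-monitoring upload 67 days ago vs limit 90 → met
3. HIPAA privacy notice present → met
4. condition 'offers immunizations' does not hold → requirement n/a → met
5. refrigeration temperature log review 156 days ago vs limit 270 → met
6. professional liability coverage $2,175,000 ≥ $2,150,000 → met
7. board of pharmacy inspection 263 days ago vs limit 180 → not met
8. licensed pharmacists on duty per shift 1 < 2 → not met
9. condition 'performs sterile compounding' does not hold → requirement n/a → met
10. compounding area certification 366 days ago vs limit 730 → met
11. expired items on shelf 1 ≤ 2 → met
12. condition 'dispenses Schedule II substances' holds; controlled-substance inventory 158 days ago vs limit 180 → met
Not met: 2 of 12

2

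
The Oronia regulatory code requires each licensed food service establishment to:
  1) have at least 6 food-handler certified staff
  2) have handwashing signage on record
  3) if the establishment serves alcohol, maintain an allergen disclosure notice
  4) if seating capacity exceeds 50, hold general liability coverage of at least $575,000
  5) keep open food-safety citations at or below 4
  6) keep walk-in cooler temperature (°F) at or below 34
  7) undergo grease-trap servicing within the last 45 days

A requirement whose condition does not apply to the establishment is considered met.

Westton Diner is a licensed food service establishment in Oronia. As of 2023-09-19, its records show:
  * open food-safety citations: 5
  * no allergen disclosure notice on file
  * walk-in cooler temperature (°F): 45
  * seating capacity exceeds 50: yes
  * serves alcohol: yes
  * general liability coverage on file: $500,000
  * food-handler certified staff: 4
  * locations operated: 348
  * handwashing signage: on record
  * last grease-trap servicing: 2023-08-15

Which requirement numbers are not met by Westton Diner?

1. food-handler certified staff 4 < 6 → not met
2. handwashing signage present → met
3. condition 'serves alcohol' holds; allergen disclosure notice absent → not met
4. condition 'seating capacity exceeds 50' holds; general liability coverage $500,000 < $575,000 → not met
5. open food-safety citations 5 > 4 → not met
6. walk-in cooler temperature (°F) 45 > 34 → not met
7. grease-trap servicing 35 days ago vs limit 45 → met
Not met: 1, 3, 4, 5, 6

1, 3, 4, 5, 6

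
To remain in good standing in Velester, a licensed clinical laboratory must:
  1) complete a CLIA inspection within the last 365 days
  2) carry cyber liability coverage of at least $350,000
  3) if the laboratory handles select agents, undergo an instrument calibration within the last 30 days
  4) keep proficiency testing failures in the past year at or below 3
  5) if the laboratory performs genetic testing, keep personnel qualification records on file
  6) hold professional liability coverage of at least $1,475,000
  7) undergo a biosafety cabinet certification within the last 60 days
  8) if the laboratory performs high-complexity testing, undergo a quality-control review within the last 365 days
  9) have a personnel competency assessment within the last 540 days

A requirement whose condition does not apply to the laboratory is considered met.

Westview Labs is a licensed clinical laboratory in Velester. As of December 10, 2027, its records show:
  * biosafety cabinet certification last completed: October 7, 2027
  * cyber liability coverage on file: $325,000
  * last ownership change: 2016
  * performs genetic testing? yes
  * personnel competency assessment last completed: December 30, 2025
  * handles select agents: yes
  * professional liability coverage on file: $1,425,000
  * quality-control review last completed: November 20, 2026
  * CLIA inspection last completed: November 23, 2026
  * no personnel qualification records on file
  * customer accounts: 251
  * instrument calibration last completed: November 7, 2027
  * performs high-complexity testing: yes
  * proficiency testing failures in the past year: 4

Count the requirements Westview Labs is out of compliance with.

1. CLIA inspection 382 days ago vs limit 365 → not met
2. cyber liability coverage $325,000 < $350,000 → not met
3. condition 'handles select agents' holds; instrument calibration 33 days ago vs limit 30 → not met
4. proficiency testing failures in the past year 4 > 3 → not met
5. condition 'performs genetic testing' holds; personnel qualification records absent → not met
6. professional liability coverage $1,425,000 < $1,475,000 → not met
7. biosafety cabinet certification 64 days ago vs limit 60 → not met
8. condition 'performs high-complexity testing' holds; quality-control review 385 days ago vs limit 365 → not met
9. personnel competency assessment 710 days ago vs limit 540 → not met
Not met: 9 of 9

9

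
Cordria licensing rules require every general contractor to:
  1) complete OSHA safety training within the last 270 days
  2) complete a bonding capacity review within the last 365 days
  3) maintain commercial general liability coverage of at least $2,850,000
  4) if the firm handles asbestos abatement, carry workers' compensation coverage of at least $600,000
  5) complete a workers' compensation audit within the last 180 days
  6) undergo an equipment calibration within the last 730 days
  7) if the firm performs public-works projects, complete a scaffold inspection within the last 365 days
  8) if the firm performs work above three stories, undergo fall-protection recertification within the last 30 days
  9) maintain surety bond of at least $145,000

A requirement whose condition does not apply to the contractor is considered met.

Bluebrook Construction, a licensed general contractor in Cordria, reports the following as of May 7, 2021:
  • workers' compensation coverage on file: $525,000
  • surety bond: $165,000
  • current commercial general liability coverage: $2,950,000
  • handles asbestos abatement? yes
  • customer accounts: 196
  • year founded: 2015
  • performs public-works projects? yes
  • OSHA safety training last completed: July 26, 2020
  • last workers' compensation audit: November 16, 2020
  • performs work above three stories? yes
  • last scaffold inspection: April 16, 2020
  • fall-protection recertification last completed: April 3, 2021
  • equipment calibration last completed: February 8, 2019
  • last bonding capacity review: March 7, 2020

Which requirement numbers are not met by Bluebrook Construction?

1. OSHA safety training 285 days ago vs limit 270 → not met
2. bonding capacity review 426 days ago vs limit 365 → not met
3. commercial general liability coverage $2,950,000 ≥ $2,850,000 → met
4. condition 'handles asbestos abatement' holds; workers' compensation coverage $525,000 < $600,000 → not met
5. workers' compensation audit 172 days ago vs limit 180 → met
6. equipment calibration 819 days ago vs limit 730 → not met
7. condition 'performs public-works projects' holds; scaffold inspection 386 days ago vs limit 365 → not met
8. condition 'performs work above three stories' holds; fall-protection recertification 34 days ago vs limit 30 → not met
9. surety bond $165,000 ≥ $145,000 → met
Not met: 1, 2, 4, 6, 7, 8

1, 2, 4, 6, 7, 8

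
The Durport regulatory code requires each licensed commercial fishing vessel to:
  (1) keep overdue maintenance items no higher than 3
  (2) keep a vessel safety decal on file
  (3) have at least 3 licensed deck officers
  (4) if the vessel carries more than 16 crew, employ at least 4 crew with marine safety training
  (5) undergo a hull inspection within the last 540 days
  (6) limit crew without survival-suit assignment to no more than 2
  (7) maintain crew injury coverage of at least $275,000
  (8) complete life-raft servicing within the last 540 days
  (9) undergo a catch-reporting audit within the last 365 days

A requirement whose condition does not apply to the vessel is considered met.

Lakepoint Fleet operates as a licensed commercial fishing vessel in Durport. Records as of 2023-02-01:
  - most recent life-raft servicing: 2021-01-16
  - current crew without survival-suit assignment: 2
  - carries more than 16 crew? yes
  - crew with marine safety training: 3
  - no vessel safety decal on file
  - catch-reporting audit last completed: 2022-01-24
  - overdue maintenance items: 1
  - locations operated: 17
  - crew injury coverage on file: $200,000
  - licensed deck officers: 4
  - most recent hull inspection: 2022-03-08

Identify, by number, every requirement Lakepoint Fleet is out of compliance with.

1. overdue maintenance items 1 ≤ 3 → met
2. vessel safety decal absent → not met
3. licensed deck officers 4 ≥ 3 → met
4. condition 'carries more than 16 crew' holds; crew with marine safety training 3 < 4 → not met
5. hull inspection 330 days ago vs limit 540 → met
6. crew without survival-suit assignment 2 ≤ 2 → met
7. crew injury coverage $200,000 < $275,000 → not met
8. life-raft servicing 746 days ago vs limit 540 → not met
9. catch-reporting audit 373 days ago vs limit 365 → not met
Not met: 2, 4, 7, 8, 9

2, 4, 7, 8, 9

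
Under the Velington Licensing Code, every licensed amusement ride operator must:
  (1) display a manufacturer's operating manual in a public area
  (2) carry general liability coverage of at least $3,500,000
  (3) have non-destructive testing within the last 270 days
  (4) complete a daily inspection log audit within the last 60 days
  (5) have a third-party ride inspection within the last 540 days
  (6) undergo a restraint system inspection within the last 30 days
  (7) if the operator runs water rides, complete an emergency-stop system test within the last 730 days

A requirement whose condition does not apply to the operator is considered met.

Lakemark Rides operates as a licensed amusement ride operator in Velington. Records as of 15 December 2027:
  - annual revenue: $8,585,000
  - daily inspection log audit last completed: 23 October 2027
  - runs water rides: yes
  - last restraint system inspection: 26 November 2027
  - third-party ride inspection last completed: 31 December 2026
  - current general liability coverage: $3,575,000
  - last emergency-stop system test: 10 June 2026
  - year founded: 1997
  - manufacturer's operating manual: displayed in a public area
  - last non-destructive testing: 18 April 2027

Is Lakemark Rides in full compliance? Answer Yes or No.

1. manufacturer's operating manual present → met
2. general liability coverage $3,575,000 ≥ $3,500,000 → met
3. non-destructive testing 241 days ago vs limit 270 → met
4. daily inspection log audit 53 days ago vs limit 60 → met
5. third-party ride inspection 349 days ago vs limit 540 → met
6. restraint system inspection 19 days ago vs limit 30 → met
7. condition 'runs water rides' holds; emergency-stop system test 553 days ago vs limit 730 → met
All met.

Yes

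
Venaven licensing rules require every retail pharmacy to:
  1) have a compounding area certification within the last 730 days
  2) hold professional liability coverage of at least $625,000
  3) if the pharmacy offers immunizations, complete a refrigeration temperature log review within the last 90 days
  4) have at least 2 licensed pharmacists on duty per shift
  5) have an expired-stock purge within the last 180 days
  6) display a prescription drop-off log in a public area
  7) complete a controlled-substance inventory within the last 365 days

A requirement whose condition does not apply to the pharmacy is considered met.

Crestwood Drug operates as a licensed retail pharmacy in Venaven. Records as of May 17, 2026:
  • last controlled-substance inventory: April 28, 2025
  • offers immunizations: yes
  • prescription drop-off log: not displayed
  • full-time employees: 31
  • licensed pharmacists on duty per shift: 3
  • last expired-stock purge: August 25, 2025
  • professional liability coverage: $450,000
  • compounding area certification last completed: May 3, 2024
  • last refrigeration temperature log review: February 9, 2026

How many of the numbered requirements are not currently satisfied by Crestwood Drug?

1. compounding area certification 744 days ago vs limit 730 → not met
2. professional liability coverage $450,000 < $625,000 → not met
3. condition 'offers immunizations' holds; refrigeration temperature log review 97 days ago vs limit 90 → not met
4. licensed pharmacists on duty per shift 3 ≥ 2 → met
5. expired-stock purge 265 days ago vs limit 180 → not met
6. prescription drop-off log absent → not met
7. controlled-substance inventory 384 days ago vs limit 365 → not met
Not met: 6 of 7

6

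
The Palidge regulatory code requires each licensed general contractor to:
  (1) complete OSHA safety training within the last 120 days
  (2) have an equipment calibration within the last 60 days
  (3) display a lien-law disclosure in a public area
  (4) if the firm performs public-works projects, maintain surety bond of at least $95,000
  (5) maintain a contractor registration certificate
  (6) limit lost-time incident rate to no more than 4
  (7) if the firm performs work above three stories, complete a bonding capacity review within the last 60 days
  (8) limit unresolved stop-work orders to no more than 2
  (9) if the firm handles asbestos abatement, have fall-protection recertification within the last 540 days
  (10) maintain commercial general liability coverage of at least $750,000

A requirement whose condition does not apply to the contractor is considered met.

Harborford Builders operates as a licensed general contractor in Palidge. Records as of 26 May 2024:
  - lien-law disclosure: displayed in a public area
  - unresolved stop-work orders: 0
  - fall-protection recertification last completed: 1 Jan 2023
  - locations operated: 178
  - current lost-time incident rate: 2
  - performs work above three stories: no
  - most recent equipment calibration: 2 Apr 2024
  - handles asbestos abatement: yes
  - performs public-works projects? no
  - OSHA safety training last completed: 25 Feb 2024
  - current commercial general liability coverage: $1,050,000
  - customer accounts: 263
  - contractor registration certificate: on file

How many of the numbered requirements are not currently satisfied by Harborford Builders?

0

1. OSHA safety training 91 days ago vs limit 120 → met
2. equipment calibration 54 days ago vs limit 60 → met
3. lien-law disclosure present → met
4. condition 'performs public-works projects' does not hold → requirement n/a → met
5. contractor registration certificate present → met
6. lost-time incident rate 2 ≤ 4 → met
7. condition 'performs work above three stories' does not hold → requirement n/a → met
8. unresolved stop-work orders 0 ≤ 2 → met
9. condition 'handles asbestos abatement' holds; fall-protection recertification 511 days ago vs limit 540 → met
10. commercial general liability coverage $1,050,000 ≥ $750,000 → met
Not met: 0 of 10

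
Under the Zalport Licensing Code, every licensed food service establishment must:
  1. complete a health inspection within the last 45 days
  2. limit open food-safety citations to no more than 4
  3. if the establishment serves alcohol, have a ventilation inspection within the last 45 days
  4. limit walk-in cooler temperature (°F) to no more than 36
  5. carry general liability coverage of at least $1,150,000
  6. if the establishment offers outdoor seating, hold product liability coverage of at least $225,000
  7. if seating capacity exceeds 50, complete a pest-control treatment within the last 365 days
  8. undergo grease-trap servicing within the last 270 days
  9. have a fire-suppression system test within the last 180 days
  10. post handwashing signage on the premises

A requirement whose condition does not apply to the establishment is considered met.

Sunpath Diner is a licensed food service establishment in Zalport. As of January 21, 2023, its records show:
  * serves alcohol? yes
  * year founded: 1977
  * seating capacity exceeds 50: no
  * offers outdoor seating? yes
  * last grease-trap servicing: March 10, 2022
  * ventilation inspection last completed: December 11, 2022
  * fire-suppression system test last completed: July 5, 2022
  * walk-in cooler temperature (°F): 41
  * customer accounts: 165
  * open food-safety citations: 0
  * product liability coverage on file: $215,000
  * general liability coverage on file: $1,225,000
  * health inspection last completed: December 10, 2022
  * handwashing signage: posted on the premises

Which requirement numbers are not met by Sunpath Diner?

1. health inspection 42 days ago vs limit 45 → met
2. open food-safety citations 0 ≤ 4 → met
3. condition 'serves alcohol' holds; ventilation inspection 41 days ago vs limit 45 → met
4. walk-in cooler temperature (°F) 41 > 36 → not met
5. general liability coverage $1,225,000 ≥ $1,150,000 → met
6. condition 'offers outdoor seating' holds; product liability coverage $215,000 < $225,000 → not met
7. condition 'seating capacity exceeds 50' does not hold → requirement n/a → met
8. grease-trap servicing 317 days ago vs limit 270 → not met
9. fire-suppression system test 200 days ago vs limit 180 → not met
10. handwashing signage present → met
Not met: 4, 6, 8, 9

4, 6, 8, 9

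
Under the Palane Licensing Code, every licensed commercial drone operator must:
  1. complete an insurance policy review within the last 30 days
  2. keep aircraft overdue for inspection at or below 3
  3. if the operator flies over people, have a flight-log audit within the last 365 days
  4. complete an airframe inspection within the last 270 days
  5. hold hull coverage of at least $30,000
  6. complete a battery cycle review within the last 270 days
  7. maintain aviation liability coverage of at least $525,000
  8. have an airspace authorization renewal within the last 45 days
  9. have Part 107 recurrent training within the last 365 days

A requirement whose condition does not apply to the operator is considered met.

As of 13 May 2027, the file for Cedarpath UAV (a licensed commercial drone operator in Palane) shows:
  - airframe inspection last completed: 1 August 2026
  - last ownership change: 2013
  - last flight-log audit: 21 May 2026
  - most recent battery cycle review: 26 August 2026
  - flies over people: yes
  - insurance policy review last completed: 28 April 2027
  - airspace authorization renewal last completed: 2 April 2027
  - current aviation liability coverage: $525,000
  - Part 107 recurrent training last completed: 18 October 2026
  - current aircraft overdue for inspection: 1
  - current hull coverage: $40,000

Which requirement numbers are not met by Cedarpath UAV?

1. insurance policy review 15 days ago vs limit 30 → met
2. aircraft overdue for inspection 1 ≤ 3 → met
3. condition 'flies over people' holds; flight-log audit 357 days ago vs limit 365 → met
4. airframe inspection 285 days ago vs limit 270 → not met
5. hull coverage $40,000 ≥ $30,000 → met
6. battery cycle review 260 days ago vs limit 270 → met
7. aviation liability coverage $525,000 ≥ $525,000 → met
8. airspace authorization renewal 41 days ago vs limit 45 → met
9. Part 107 recurrent training 207 days ago vs limit 365 → met
Not met: 4

4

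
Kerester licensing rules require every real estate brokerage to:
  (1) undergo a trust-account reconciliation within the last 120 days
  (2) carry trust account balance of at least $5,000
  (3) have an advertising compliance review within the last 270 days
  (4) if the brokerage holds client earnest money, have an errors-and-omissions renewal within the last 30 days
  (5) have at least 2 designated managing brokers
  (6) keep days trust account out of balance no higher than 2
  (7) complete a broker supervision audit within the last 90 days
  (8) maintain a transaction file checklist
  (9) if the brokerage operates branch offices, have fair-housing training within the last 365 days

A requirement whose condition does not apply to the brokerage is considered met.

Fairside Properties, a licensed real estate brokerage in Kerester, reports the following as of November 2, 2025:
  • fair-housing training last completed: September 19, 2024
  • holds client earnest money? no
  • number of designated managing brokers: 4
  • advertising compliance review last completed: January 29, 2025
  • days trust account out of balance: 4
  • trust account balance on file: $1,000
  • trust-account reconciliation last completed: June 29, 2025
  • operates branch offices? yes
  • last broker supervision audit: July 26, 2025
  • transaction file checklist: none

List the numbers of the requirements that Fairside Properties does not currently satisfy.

1, 2, 3, 6, 7, 8, 9

1. trust-account reconciliation 126 days ago vs limit 120 → not met
2. trust account balance $1,000 < $5,000 → not met
3. advertising compliance review 277 days ago vs limit 270 → not met
4. condition 'holds client earnest money' does not hold → requirement n/a → met
5. designated managing brokers 4 ≥ 2 → met
6. days trust account out of balance 4 > 2 → not met
7. broker supervision audit 99 days ago vs limit 90 → not met
8. transaction file checklist absent → not met
9. condition 'operates branch offices' holds; fair-housing training 409 days ago vs limit 365 → not met
Not met: 1, 2, 3, 6, 7, 8, 9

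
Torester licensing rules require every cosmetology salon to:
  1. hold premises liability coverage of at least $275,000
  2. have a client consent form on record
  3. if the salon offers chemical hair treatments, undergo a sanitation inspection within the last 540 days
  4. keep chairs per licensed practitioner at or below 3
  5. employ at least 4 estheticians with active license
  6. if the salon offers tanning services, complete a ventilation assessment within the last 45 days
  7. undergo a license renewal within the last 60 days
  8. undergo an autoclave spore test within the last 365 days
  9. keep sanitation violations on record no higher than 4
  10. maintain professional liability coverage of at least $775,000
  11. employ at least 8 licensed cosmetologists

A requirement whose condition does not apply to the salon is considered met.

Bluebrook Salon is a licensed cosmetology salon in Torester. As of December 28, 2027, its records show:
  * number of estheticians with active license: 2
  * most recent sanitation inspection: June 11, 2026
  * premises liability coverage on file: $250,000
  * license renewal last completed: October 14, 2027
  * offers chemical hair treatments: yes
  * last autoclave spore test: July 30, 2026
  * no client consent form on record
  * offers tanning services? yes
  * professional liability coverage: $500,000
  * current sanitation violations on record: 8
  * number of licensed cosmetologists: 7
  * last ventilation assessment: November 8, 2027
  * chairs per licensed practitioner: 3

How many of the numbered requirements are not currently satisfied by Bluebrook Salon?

10

1. premises liability coverage $250,000 < $275,000 → not met
2. client consent form absent → not met
3. condition 'offers chemical hair treatments' holds; sanitation inspection 565 days ago vs limit 540 → not met
4. chairs per licensed practitioner 3 ≤ 3 → met
5. estheticians with active license 2 < 4 → not met
6. condition 'offers tanning services' holds; ventilation assessment 50 days ago vs limit 45 → not met
7. license renewal 75 days ago vs limit 60 → not met
8. autoclave spore test 516 days ago vs limit 365 → not met
9. sanitation violations on record 8 > 4 → not met
10. professional liability coverage $500,000 < $775,000 → not met
11. licensed cosmetologists 7 < 8 → not met
Not met: 10 of 11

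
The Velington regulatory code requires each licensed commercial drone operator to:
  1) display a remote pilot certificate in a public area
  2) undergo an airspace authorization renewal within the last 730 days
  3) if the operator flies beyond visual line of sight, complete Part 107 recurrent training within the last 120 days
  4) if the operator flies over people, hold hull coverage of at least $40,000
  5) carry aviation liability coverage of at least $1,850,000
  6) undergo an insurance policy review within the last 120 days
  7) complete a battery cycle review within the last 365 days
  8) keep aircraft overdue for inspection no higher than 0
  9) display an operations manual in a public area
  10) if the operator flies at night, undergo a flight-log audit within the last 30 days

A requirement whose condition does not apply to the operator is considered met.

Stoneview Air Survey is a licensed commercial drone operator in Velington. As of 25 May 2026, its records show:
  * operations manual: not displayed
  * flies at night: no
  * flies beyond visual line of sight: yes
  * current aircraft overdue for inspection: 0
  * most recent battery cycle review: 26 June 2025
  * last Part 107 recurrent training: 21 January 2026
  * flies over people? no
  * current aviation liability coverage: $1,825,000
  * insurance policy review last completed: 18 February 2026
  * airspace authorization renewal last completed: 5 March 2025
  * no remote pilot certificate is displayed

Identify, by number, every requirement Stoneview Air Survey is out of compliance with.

1, 3, 5, 9

1. remote pilot certificate absent → not met
2. airspace authorization renewal 446 days ago vs limit 730 → met
3. condition 'flies beyond visual line of sight' holds; Part 107 recurrent training 124 days ago vs limit 120 → not met
4. condition 'flies over people' does not hold → requirement n/a → met
5. aviation liability coverage $1,825,000 < $1,850,000 → not met
6. insurance policy review 96 days ago vs limit 120 → met
7. battery cycle review 333 days ago vs limit 365 → met
8. aircraft overdue for inspection 0 ≤ 0 → met
9. operations manual absent → not met
10. condition 'flies at night' does not hold → requirement n/a → met
Not met: 1, 3, 5, 9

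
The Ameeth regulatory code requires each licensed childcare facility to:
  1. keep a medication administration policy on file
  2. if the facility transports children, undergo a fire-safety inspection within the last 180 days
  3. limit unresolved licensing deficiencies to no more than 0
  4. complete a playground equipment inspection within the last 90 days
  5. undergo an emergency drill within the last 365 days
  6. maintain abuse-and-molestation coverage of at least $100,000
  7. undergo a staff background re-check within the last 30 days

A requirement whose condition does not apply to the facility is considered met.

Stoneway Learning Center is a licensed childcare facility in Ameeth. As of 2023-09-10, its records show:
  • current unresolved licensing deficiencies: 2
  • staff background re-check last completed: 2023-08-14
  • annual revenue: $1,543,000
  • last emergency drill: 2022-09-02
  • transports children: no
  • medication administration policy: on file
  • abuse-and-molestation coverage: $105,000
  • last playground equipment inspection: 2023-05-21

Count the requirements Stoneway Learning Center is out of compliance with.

1. medication administration policy present → met
2. condition 'transports children' does not hold → requirement n/a → met
3. unresolved licensing deficiencies 2 > 0 → not met
4. playground equipment inspection 112 days ago vs limit 90 → not met
5. emergency drill 373 days ago vs limit 365 → not met
6. abuse-and-molestation coverage $105,000 ≥ $100,000 → met
7. staff background re-check 27 days ago vs limit 30 → met
Not met: 3 of 7

3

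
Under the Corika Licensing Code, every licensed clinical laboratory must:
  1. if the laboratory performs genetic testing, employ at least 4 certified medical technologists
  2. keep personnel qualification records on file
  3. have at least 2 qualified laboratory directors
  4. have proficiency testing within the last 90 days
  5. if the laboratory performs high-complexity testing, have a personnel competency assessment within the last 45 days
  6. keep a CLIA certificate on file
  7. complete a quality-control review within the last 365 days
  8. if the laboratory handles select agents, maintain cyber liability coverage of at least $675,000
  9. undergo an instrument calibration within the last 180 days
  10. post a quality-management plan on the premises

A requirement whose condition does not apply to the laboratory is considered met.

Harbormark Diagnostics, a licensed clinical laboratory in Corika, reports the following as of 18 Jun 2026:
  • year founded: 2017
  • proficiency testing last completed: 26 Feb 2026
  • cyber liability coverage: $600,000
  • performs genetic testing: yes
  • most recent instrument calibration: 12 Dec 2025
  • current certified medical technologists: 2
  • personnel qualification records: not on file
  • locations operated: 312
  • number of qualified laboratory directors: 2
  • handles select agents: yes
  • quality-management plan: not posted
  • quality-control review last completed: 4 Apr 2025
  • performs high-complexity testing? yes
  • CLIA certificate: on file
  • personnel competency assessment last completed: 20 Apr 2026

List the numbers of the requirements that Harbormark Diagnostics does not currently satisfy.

1. condition 'performs genetic testing' holds; certified medical technologists 2 < 4 → not met
2. personnel qualification records absent → not met
3. qualified laboratory directors 2 ≥ 2 → met
4. proficiency testing 112 days ago vs limit 90 → not met
5. condition 'performs high-complexity testing' holds; personnel competency assessment 59 days ago vs limit 45 → not met
6. CLIA certificate present → met
7. quality-control review 440 days ago vs limit 365 → not met
8. condition 'handles select agents' holds; cyber liability coverage $600,000 < $675,000 → not met
9. instrument calibration 188 days ago vs limit 180 → not met
10. quality-management plan absent → not met
Not met: 1, 2, 4, 5, 7, 8, 9, 10

1, 2, 4, 5, 7, 8, 9, 10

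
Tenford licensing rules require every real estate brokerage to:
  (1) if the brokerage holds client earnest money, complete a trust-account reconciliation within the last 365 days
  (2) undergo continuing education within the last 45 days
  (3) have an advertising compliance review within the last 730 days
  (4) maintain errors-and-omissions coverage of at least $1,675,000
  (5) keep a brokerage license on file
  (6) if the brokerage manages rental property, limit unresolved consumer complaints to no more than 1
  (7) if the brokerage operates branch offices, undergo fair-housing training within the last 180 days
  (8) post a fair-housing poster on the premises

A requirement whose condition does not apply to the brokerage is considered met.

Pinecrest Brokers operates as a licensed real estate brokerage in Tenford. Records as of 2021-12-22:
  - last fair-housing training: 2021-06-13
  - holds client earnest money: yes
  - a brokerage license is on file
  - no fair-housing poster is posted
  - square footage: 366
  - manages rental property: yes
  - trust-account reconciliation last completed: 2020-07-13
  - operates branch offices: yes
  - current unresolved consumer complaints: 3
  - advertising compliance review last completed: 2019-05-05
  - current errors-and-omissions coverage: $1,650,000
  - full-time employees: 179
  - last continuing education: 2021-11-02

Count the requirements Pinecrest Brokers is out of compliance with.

1. condition 'holds client earnest money' holds; trust-account reconciliation 527 days ago vs limit 365 → not met
2. continuing education 50 days ago vs limit 45 → not met
3. advertising compliance review 962 days ago vs limit 730 → not met
4. errors-and-omissions coverage $1,650,000 < $1,675,000 → not met
5. brokerage license present → met
6. condition 'manages rental property' holds; unresolved consumer complaints 3 > 1 → not met
7. condition 'operates branch offices' holds; fair-housing training 192 days ago vs limit 180 → not met
8. fair-housing poster absent → not met
Not met: 7 of 8

7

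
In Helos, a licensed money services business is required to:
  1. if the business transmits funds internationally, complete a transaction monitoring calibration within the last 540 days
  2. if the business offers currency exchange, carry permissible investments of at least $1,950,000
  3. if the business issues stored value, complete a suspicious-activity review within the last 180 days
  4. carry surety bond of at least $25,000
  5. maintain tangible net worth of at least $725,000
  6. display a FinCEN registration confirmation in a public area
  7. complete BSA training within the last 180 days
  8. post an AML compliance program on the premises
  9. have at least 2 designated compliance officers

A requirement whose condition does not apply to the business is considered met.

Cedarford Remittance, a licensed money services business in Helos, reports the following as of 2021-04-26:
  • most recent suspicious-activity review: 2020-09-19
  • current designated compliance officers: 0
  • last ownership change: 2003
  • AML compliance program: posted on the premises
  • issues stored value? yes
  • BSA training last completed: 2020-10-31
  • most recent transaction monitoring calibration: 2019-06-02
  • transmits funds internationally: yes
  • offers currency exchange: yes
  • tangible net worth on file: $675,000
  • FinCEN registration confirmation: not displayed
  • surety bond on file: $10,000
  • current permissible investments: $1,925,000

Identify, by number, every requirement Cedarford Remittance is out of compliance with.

1. condition 'transmits funds internationally' holds; transaction monitoring calibration 694 days ago vs limit 540 → not met
2. condition 'offers currency exchange' holds; permissible investments $1,925,000 < $1,950,000 → not met
3. condition 'issues stored value' holds; suspicious-activity review 219 days ago vs limit 180 → not met
4. surety bond $10,000 < $25,000 → not met
5. tangible net worth $675,000 < $725,000 → not met
6. FinCEN registration confirmation absent → not met
7. BSA training 177 days ago vs limit 180 → met
8. AML compliance program present → met
9. designated compliance officers 0 < 2 → not met
Not met: 1, 2, 3, 4, 5, 6, 9

1, 2, 3, 4, 5, 6, 9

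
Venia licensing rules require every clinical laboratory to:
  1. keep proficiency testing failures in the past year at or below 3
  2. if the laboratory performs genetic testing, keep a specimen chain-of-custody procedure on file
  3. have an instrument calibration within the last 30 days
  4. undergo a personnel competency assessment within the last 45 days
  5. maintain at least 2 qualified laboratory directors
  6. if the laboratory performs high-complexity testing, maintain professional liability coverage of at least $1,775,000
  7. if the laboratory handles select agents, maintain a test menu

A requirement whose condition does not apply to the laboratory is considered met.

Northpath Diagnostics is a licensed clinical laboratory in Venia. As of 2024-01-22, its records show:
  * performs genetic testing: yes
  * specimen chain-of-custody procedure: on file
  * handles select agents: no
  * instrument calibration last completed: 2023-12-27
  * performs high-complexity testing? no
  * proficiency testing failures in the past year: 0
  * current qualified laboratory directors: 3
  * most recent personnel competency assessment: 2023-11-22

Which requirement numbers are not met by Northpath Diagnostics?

1. proficiency testing failures in the past year 0 ≤ 3 → met
2. condition 'performs genetic testing' holds; specimen chain-of-custody procedure present → met
3. instrument calibration 26 days ago vs limit 30 → met
4. personnel competency assessment 61 days ago vs limit 45 → not met
5. qualified laboratory directors 3 ≥ 2 → met
6. condition 'performs high-complexity testing' does not hold → requirement n/a → met
7. condition 'handles select agents' does not hold → requirement n/a → met
Not met: 4

4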